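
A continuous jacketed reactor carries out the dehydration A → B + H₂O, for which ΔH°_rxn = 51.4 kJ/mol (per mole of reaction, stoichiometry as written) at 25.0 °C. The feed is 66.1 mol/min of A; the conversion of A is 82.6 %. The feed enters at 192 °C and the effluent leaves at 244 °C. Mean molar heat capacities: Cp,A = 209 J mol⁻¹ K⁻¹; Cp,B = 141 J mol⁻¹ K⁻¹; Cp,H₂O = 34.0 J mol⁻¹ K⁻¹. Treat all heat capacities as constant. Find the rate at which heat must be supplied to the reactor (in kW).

Q_in = 52.0 kW

Extent of reaction ξ = 0.826 × 66.1 = 54.599 mol/min
Reaction term: ξ·ΔH°_rxn = 54.599 × 51.4 = 2806.4 kJ/min
Sensible, feed 192→25 °C: -2307.1 kJ/min
Outlet flows (mol/min): A 11.501, B 54.599, H₂O 54.599
Sensible, products 25→244 °C: 2618.9 kJ/min
Q = ΔH = 3118.2 kJ/min = 51.97 kW
Heat supplied = 51.97 kW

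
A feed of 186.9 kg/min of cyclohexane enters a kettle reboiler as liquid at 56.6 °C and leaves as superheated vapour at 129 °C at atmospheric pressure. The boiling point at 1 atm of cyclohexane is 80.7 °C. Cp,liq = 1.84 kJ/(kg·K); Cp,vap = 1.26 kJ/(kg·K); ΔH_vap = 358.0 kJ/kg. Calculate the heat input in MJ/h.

Q = 5190 MJ/h

liquid 56.6→80.7 °C: 44.344 kJ/kg
vaporisation at 80.7 °C: 358 kJ/kg
vapour 80.7→129 °C: 60.858 kJ/kg
Δh = 44.344 + 358 + 60.858 = 463.2 kJ/kg
Q = ṁ·Δh = 186.9 kg/min × 463.2 kJ/kg = 86572 kJ/min
|Q| = 1442.9 kW = 5194.3 MJ/h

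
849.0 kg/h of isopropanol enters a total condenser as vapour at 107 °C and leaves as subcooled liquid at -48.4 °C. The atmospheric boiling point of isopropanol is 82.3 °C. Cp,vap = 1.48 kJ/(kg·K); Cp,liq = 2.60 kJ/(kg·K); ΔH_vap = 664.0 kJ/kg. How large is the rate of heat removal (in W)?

Q_c = 245000 W

vapour 107→82.3 °C: -36.556 kJ/kg
condensation at 82.3 °C: -664 kJ/kg
liquid 82.3→-48.4 °C: -339.82 kJ/kg
Δh = -36.556 + -664 + -339.82 = -1040.4 kJ/kg
Q = ṁ·Δh = 849.0 kg/h × -1040.4 kJ/kg = -883280 kJ/h
|Q| = 245.36 kW = 245360 W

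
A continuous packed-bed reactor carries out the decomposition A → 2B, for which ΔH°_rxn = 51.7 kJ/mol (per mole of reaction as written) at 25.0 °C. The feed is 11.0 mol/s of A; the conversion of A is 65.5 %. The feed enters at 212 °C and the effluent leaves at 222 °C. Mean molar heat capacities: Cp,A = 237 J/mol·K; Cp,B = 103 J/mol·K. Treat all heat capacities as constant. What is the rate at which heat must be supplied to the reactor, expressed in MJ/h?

Extent of reaction ξ = 0.655 × 11.0 = 7.205 mol/s
Reaction term: ξ·ΔH°_rxn = 7.205 × 51.7 = 372.5 kJ/s
Sensible, feed 212→25 °C: -487.51 kJ/s
Outlet flows (mol/s): A 3.795, B 14.41
Sensible, products 25→222 °C: 469.58 kJ/s
Q = ΔH = 354.57 kJ/s = 354.57 kW
Heat supplied = 1276.4 MJ/h

Q_in = 1280 MJ/h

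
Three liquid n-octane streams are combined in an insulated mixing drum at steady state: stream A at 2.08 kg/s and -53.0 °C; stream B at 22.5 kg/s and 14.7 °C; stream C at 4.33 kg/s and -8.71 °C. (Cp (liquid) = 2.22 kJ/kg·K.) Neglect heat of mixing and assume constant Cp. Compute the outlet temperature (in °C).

T_out = 6.32 °C

Adiabatic, steady state ⇒ Σ ṁᵢCp,ᵢ(T_out − Tᵢ) = 0
T_out = Σ ṁᵢCp,ᵢTᵢ / Σ ṁᵢCp,ᵢ
      = 405.81 / 64.18 = 6.3229 °C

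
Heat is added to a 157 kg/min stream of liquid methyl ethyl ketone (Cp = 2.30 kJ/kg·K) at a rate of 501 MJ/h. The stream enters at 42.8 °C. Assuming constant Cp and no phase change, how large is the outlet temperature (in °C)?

T_out = 65.9 °C

Q = 501 MJ/h = 8350 kJ/min
ΔT = Q/(ṁ·Cp) = 8350/(157×2.30) = 23.124 K
T_out = 42.8 + 23.124 = 65.924 °C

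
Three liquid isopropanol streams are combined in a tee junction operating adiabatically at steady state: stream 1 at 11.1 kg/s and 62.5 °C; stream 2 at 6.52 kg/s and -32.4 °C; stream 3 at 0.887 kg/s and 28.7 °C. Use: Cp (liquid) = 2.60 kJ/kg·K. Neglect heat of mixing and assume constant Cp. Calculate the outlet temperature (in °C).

Energy balance with Q = 0: Σ ṁᵢCp,ᵢ(T_out − Tᵢ) = 0
Σ ṁᵢCp,ᵢTᵢ = 11.1×2.60×62.5 + 6.52×2.60×-32.4 + 0.887×2.60×28.7 = 1320.7
Σ ṁᵢCp,ᵢ = 11.1×2.60 + 6.52×2.60 + 0.887×2.60 = 48.118
T_out = 1320.7 / 48.118 = 27.447 °C

T_out = 27.4 °C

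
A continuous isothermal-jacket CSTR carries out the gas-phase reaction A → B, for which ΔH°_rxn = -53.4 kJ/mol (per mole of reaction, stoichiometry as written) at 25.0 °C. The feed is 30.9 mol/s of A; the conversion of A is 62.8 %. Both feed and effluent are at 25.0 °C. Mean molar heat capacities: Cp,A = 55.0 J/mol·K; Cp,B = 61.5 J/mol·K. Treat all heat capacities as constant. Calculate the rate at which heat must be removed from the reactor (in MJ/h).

Extent of reaction ξ = 0.628 × 30.9 = 19.405 mol/s
Reaction term: ξ·ΔH°_rxn = 19.405 × -53.4 = -1036.2 kJ/s
Q = ΔH = -1036.2 kJ/s = -1036.2 kW
Heat removed = 3730.5 MJ/h

Q_out = 3730 MJ/h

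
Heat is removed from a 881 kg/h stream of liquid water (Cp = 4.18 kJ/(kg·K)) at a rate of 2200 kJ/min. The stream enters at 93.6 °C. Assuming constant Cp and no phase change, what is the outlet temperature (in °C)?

Q = 2200 kJ/min = 132000 kJ/h
ΔT = Q/(ṁ·Cp) = 132000/(881×4.18) = 35.844 K
T_out = 93.6 − 35.844 = 57.756 °C

T_out = 57.8 °C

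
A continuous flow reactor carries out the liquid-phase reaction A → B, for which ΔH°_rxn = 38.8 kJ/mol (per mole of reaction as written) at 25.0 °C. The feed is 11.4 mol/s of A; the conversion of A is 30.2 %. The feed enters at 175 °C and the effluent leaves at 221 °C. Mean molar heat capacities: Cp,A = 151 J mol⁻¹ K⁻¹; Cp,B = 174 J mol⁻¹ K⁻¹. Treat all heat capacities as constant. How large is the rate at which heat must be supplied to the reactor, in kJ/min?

Extent of reaction ξ = 0.302 × 11.4 = 3.4428 mol/s
Reaction term: ξ·ΔH°_rxn = 3.4428 × 38.8 = 133.58 kJ/s
Sensible, feed 175→25 °C: -258.21 kJ/s
Outlet flows (mol/s): A 7.9572, B 3.4428
Sensible, products 25→221 °C: 352.91 kJ/s
Q = ΔH = 228.29 kJ/s = 228.29 kW
Heat supplied = 13697 kJ/min

Q_in = 13700 kJ/min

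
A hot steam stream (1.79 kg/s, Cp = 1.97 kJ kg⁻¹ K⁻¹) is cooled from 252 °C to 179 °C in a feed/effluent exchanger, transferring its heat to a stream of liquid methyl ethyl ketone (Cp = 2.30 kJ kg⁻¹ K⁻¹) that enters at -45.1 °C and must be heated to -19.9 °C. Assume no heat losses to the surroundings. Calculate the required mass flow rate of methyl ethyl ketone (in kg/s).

Heat released by hot stream: Q = 1.79 × 1.97 × (252 − 179) = 257.42 kJ/s
Energy balance on cold side (adiabatic exchanger): Q = ṁ_c·Cp_c·(T_c,out − T_c,in)
ṁ_c = 257.42 / [2.30 × (-19.9 − -45.1)] = 4.4413 kg/s

ṁ_c = 4.44 kg/s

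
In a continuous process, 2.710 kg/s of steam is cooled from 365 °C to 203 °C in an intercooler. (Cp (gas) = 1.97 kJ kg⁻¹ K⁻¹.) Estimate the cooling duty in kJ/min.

Q = ṁ·Cp·ΔT = 2.710 × 1.97 × (203 − 365) = -864.87 kJ/s
Cooling duty = 51892 kJ/min

Q_c = 51900 kJ/min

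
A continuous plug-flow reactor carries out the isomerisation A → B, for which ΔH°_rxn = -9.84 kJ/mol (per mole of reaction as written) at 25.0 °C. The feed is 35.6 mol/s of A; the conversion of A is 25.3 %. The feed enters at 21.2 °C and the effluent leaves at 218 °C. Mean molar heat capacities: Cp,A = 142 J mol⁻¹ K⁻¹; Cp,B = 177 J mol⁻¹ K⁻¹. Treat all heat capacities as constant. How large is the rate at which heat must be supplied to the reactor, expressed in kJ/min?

Extent of reaction ξ = 0.253 × 35.6 = 9.0068 mol/s
Reaction term: ξ·ΔH°_rxn = 9.0068 × -9.84 = -88.627 kJ/s
Sensible, feed 21.2→25 °C: 19.21 kJ/s
Outlet flows (mol/s): A 26.593, B 9.0068
Sensible, products 25→218 °C: 1036.5 kJ/s
Q = ΔH = 967.08 kJ/s = 967.08 kW
Heat supplied = 58025 kJ/min

Q_in = 58000 kJ/min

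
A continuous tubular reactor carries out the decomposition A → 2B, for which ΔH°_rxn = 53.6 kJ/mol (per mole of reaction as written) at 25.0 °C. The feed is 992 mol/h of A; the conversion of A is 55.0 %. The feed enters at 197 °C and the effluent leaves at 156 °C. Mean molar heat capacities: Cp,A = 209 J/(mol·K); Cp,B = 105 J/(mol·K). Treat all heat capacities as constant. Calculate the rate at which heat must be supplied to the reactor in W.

Extent of reaction ξ = 0.550 × 992 = 545.6 mol/h
Reaction term: ξ·ΔH°_rxn = 545.6 × 53.6 = 29244 kJ/h
Sensible, feed 197→25 °C: -35660 kJ/h
Outlet flows (mol/h): A 446.4, B 1091.2
Sensible, products 25→156 °C: 27231 kJ/h
Q = ΔH = 20815 kJ/h = 5.782 kW
Heat supplied = 5782 W

Q_in = 5780 W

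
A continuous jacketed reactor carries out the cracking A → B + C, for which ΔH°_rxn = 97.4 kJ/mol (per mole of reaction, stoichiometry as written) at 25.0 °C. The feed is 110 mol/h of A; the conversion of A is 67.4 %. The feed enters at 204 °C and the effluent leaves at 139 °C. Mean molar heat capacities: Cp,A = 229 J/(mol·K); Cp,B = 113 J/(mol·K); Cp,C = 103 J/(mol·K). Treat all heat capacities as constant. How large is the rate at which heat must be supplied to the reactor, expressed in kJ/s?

Extent of reaction ξ = 0.674 × 110 = 74.14 mol/h
Reaction term: ξ·ΔH°_rxn = 74.14 × 97.4 = 7221.2 kJ/h
Sensible, feed 204→25 °C: -4509 kJ/h
Outlet flows (mol/h): A 35.86, B 74.14, C 74.14
Sensible, products 25→139 °C: 2761.8 kJ/h
Q = ΔH = 5474 kJ/h = 1.5206 kW
Heat supplied = 1.5206 kJ/s

Q_in = 1.52 kJ/s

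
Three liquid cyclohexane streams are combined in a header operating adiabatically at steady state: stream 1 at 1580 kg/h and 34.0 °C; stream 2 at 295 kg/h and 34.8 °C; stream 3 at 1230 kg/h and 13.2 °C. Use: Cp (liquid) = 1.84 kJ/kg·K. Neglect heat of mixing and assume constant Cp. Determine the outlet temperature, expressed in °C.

T_out = 25.8 °C

No heat crosses the boundary, so H_out = H_in.
T_out = Σ ṁᵢCp,ᵢTᵢ / Σ ṁᵢCp,ᵢ
      = 147610 / 5713.2 = 25.836 °C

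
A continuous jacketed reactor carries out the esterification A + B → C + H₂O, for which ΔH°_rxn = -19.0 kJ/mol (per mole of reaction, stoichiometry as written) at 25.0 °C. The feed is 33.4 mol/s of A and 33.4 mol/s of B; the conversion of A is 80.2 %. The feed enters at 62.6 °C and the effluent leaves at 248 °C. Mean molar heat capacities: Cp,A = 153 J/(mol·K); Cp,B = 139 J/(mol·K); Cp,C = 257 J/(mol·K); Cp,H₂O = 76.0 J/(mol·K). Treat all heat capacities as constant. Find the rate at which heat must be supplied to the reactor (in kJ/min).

Q_in = 92600 kJ/min

Extent of reaction ξ = 0.802 × 33.4 = 26.787 mol/s
Reaction term: ξ·ΔH°_rxn = 26.787 × -19.0 = -508.95 kJ/s
Sensible, feed 62.6→25 °C: -366.71 kJ/s
Outlet flows (mol/s): A 6.6132, B 6.6132, C 26.787, H₂O 26.787
Sensible, products 25→248 °C: 2419.8 kJ/s
Q = ΔH = 1544.1 kJ/s = 1544.1 kW
Heat supplied = 92648 kJ/min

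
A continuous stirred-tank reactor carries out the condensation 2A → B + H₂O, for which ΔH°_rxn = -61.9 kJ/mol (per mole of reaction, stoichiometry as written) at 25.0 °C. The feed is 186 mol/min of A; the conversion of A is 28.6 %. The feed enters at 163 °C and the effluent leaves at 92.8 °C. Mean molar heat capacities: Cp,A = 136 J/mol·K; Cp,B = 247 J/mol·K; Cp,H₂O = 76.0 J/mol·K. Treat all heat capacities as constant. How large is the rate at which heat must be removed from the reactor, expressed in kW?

Extent of reaction ξ = 0.286 × 186 / 2 = 26.598 mol/min
Reaction term: ξ·ΔH°_rxn = 26.598 × -61.9 = -1646.4 kJ/min
Sensible, feed 163→25 °C: -3490.8 kJ/min
Outlet flows (mol/min): A 132.8, B 26.598, H₂O 26.598
Sensible, products 25→92.8 °C: 1807 kJ/min
Q = ΔH = -3330.2 kJ/min = -55.504 kW
Heat removed = 55.504 kW

Q_out = 55.5 kW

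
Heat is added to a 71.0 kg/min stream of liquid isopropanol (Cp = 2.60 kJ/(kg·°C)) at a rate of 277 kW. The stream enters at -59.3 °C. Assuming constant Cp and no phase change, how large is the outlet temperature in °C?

Q = 277 kW = 16620 kJ/min
ΔT = Q/(ṁ·Cp) = 16620/(71.0×2.60) = 90.033 K
T_out = -59.3 + 90.033 = 30.733 °C

T_out = 30.7 °C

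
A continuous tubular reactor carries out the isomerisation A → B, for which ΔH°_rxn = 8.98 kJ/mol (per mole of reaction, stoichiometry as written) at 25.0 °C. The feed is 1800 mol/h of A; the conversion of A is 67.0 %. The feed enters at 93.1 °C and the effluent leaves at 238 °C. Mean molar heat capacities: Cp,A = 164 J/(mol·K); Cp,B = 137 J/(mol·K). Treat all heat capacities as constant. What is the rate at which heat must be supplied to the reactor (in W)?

Q_in = 13000 W

Extent of reaction ξ = 0.670 × 1800 = 1206 mol/h
Reaction term: ξ·ΔH°_rxn = 1206 × 8.98 = 10830 kJ/h
Sensible, feed 93.1→25 °C: -20103 kJ/h
Outlet flows (mol/h): A 594, B 1206
Sensible, products 25→238 °C: 55942 kJ/h
Q = ΔH = 46669 kJ/h = 12.964 kW
Heat supplied = 12964 W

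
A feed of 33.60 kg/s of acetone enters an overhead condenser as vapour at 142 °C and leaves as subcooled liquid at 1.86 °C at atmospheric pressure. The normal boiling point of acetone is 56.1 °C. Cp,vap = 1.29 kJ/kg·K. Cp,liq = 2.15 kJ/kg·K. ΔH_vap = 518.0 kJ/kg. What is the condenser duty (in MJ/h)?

Q_c = 90200 MJ/h

vapour 142→56.1 °C: -110.81 kJ/kg
condensation at 56.1 °C: -518 kJ/kg
liquid 56.1→1.86 °C: -116.62 kJ/kg
Δh = -110.81 + -518 + -116.62 = -745.43 kJ/kg
Q = ṁ·Δh = 33.60 kg/s × -745.43 kJ/kg = -25046 kJ/s
|Q| = 25046 kW = 90167 MJ/h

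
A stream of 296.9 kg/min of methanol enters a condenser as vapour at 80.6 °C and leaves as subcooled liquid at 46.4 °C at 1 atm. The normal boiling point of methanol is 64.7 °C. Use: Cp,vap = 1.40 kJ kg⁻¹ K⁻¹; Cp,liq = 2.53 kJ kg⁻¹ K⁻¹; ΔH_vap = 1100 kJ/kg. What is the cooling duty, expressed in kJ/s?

Q_c = 5780 kJ/s

vapour 80.6→64.7 °C: -22.26 kJ/kg
condensation at 64.7 °C: -1100 kJ/kg
liquid 64.7→46.4 °C: -46.299 kJ/kg
Δh = -22.26 + -1100 + -46.299 = -1168.6 kJ/kg
Q = ṁ·Δh = 296.9 kg/min × -1168.6 kJ/kg = -346950 kJ/min
|Q| = 5782.4 kW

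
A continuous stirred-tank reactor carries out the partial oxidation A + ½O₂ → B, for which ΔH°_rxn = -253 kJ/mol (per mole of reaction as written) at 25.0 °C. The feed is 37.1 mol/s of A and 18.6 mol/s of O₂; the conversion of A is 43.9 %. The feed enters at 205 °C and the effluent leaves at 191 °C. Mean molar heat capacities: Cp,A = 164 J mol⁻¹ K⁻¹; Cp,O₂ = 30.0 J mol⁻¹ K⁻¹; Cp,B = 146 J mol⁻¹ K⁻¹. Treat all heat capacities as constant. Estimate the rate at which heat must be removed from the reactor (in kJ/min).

Q_out = 258000 kJ/min

Extent of reaction ξ = 0.439 × 37.1 = 16.287 mol/s
Reaction term: ξ·ΔH°_rxn = 16.287 × -253 = -4120.6 kJ/s
Sensible, feed 205→25 °C: -1195.6 kJ/s
Outlet flows (mol/s): A 20.813, O₂ 10.457, B 16.287
Sensible, products 25→191 °C: 1013.4 kJ/s
Q = ΔH = -4302.8 kJ/s = -4302.8 kW
Heat removed = 258170 kJ/min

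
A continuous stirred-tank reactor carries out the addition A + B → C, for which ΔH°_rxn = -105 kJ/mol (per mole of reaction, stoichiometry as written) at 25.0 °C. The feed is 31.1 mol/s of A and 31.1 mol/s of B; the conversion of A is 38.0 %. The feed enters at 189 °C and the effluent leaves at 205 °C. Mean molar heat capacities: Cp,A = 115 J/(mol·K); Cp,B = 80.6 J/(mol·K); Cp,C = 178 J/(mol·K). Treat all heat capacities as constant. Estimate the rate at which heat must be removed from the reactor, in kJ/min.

Q_out = 70900 kJ/min

Extent of reaction ξ = 0.380 × 31.1 = 11.818 mol/s
Reaction term: ξ·ΔH°_rxn = 11.818 × -105 = -1240.9 kJ/s
Sensible, feed 189→25 °C: -997.64 kJ/s
Outlet flows (mol/s): A 19.282, B 19.282, C 11.818
Sensible, products 25→205 °C: 1057.5 kJ/s
Q = ΔH = -1181 kJ/s = -1181 kW
Heat removed = 70860 kJ/min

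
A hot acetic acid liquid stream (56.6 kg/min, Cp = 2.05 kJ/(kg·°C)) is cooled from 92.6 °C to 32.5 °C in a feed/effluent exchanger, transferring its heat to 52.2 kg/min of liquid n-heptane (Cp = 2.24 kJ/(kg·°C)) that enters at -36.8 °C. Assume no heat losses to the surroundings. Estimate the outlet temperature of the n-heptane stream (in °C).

T_c,out = 22.8 °C

Heat released by hot stream: Q = 56.6 × 2.05 × (92.6 − 32.5) = 6973.4 kJ/min
Energy balance on cold side (adiabatic exchanger): Q = ṁ_c·Cp_c·(T_c,out − T_c,in)
T_c,out = -36.8 + 6973.4/(52.2 × 2.24) = 22.838 °C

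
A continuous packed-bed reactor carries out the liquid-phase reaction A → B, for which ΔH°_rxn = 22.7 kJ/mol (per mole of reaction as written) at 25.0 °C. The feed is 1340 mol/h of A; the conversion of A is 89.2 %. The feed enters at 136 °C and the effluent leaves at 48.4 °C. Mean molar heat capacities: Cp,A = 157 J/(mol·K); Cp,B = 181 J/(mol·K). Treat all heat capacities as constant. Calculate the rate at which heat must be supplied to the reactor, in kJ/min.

Q_in = 156 kJ/min

Extent of reaction ξ = 0.892 × 1340 = 1195.3 mol/h
Reaction term: ξ·ΔH°_rxn = 1195.3 × 22.7 = 27133 kJ/h
Sensible, feed 136→25 °C: -23352 kJ/h
Outlet flows (mol/h): A 144.72, B 1195.3
Sensible, products 25→48.4 °C: 5594.2 kJ/h
Q = ΔH = 9374.8 kJ/h = 2.6041 kW
Heat supplied = 156.25 kJ/min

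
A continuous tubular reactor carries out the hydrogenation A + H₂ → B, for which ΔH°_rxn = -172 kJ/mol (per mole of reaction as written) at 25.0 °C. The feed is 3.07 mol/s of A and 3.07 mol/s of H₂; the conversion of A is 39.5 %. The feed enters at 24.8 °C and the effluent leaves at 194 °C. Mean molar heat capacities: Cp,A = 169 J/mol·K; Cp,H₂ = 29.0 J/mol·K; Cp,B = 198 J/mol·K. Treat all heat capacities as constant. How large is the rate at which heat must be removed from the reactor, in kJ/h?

Q_out = 381000 kJ/h

Extent of reaction ξ = 0.395 × 3.07 = 1.2127 mol/s
Reaction term: ξ·ΔH°_rxn = 1.2127 × -172 = -208.58 kJ/s
Sensible, feed 24.8→25 °C: 0.12157 kJ/s
Outlet flows (mol/s): A 1.8573, H₂ 1.8573, B 1.2127
Sensible, products 25→194 °C: 102.73 kJ/s
Q = ΔH = -105.73 kJ/s = -105.73 kW
Heat removed = 380610 kJ/h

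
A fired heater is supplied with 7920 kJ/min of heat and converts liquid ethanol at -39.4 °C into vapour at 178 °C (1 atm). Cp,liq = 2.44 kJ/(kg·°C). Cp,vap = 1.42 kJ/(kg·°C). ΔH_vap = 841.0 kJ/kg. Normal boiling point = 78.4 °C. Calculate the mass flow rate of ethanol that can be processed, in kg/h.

Δh = 2.44×(78.4−-39.4) + 841.0 + 1.42×(178−78.4) = 1269.9 kJ/kg
Q = 7920 kJ/min = 132 kJ/s = 475200 kJ/h
ṁ = Q/Δh = 475200 / 1269.9 = 374.21 kg/h

ṁ = 374 kg/h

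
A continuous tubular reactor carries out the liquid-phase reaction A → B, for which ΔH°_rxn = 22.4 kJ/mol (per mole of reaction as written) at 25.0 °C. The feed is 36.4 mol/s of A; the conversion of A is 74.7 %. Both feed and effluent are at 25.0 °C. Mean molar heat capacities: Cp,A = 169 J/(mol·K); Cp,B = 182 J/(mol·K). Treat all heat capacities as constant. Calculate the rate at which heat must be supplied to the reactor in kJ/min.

Q_in = 36500 kJ/min

Extent of reaction ξ = 0.747 × 36.4 = 27.191 mol/s
Reaction term: ξ·ΔH°_rxn = 27.191 × 22.4 = 609.07 kJ/s
Q = ΔH = 609.07 kJ/s = 609.07 kW
Heat supplied = 36544 kJ/min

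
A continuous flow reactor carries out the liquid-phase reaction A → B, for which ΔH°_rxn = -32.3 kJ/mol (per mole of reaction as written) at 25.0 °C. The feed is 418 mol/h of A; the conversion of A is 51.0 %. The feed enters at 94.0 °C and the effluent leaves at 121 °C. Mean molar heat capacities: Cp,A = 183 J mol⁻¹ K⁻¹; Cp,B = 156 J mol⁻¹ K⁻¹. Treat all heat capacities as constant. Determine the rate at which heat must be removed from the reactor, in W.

Q_out = 1490 W

Extent of reaction ξ = 0.510 × 418 = 213.18 mol/h
Reaction term: ξ·ΔH°_rxn = 213.18 × -32.3 = -6885.7 kJ/h
Sensible, feed 94.0→25 °C: -5278.1 kJ/h
Outlet flows (mol/h): A 204.82, B 213.18
Sensible, products 25→121 °C: 6790.9 kJ/h
Q = ΔH = -5372.9 kJ/h = -1.4925 kW
Heat removed = 1492.5 W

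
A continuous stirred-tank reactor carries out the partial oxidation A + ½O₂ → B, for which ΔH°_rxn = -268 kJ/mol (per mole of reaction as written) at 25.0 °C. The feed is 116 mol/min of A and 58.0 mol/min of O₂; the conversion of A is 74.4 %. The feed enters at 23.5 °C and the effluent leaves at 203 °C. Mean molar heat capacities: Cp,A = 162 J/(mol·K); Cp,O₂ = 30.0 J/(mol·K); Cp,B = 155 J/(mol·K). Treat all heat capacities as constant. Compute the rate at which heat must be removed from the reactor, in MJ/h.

Extent of reaction ξ = 0.744 × 116 = 86.304 mol/min
Reaction term: ξ·ΔH°_rxn = 86.304 × -268 = -23129 kJ/min
Sensible, feed 23.5→25 °C: 30.798 kJ/min
Outlet flows (mol/min): A 29.696, O₂ 14.848, B 86.304
Sensible, products 25→203 °C: 3316.7 kJ/min
Q = ΔH = -19782 kJ/min = -329.7 kW
Heat removed = 1186.9 MJ/h

Q_out = 1190 MJ/h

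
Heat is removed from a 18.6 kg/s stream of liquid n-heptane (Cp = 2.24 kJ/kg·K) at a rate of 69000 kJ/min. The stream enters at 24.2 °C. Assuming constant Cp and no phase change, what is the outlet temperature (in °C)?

T_out = -3.40 °C

Q = 69000 kJ/min = 1150 kJ/s
ΔT = Q/(ṁ·Cp) = 1150/(18.6×2.24) = 27.602 K
T_out = 24.2 − 27.602 = -3.4018 °C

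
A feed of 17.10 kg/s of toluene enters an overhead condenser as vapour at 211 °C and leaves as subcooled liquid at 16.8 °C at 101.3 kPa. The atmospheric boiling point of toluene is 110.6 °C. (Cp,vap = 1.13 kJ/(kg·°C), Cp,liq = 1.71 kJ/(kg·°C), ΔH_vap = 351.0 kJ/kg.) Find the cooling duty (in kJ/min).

vapour 211→110.6 °C: -113.45 kJ/kg
condensation at 110.6 °C: -351 kJ/kg
liquid 110.6→16.8 °C: -160.4 kJ/kg
Δh = -113.45 + -351 + -160.4 = -624.85 kJ/kg
Q = ṁ·Δh = 17.10 kg/s × -624.85 kJ/kg = -10685 kJ/s
|Q| = 10685 kW = 641100 kJ/min

Q_c = 641000 kJ/min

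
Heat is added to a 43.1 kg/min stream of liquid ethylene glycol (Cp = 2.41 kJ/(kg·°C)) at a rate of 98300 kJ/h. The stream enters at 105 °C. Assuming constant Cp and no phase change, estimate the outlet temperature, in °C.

T_out = 121 °C

Q = 98300 kJ/h = 1638.3 kJ/min
ΔT = Q/(ṁ·Cp) = 1638.3/(43.1×2.41) = 15.773 K
T_out = 105 + 15.773 = 120.77 °C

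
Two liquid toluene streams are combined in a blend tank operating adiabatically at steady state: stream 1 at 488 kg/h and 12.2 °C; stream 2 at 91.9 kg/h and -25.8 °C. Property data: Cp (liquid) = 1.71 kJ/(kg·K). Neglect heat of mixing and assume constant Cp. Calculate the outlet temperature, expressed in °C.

T_out = 6.18 °C

No heat crosses the boundary, so H_out = H_in.
Σ ṁᵢCp,ᵢTᵢ = 488×1.71×12.2 + 91.9×1.71×-25.8 = 6126.2
Σ ṁᵢCp,ᵢ = 488×1.71 + 91.9×1.71 = 991.63
T_out = 6126.2 / 991.63 = 6.1779 °C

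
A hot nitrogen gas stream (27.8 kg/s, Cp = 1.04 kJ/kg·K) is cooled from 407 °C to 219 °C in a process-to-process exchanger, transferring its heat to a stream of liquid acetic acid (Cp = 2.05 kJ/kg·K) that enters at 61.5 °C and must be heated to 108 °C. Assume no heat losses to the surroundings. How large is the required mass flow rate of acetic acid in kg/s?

Heat released by hot stream: Q = 27.8 × 1.04 × (407 − 219) = 5435.5 kJ/s
Energy balance on cold side (adiabatic exchanger): Q = ṁ_c·Cp_c·(T_c,out − T_c,in)
ṁ_c = 5435.5 / [2.05 × (108 − 61.5)] = 57.02 kg/s

ṁ_c = 57.0 kg/s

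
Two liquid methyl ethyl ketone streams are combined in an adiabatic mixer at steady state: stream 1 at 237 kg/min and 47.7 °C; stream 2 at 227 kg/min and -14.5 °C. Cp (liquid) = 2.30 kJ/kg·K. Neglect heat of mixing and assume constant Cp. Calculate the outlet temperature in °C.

T_out = 17.3 °C

No heat crosses the boundary, so H_out = H_in.
T_out = Σ ṁᵢCp,ᵢTᵢ / Σ ṁᵢCp,ᵢ
      = 18431 / 1067.2 = 17.27 °C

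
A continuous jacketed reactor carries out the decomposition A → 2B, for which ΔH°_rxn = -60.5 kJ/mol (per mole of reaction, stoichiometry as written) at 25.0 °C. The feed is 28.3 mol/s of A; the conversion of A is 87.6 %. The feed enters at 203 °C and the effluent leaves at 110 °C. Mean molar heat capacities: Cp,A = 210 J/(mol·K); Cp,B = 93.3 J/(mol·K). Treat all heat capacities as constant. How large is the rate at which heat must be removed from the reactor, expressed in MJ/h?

Q_out = 7570 MJ/h

Extent of reaction ξ = 0.876 × 28.3 = 24.791 mol/s
Reaction term: ξ·ΔH°_rxn = 24.791 × -60.5 = -1499.8 kJ/s
Sensible, feed 203→25 °C: -1057.9 kJ/s
Outlet flows (mol/s): A 3.5092, B 49.582
Sensible, products 25→110 °C: 455.85 kJ/s
Q = ΔH = -2101.9 kJ/s = -2101.9 kW
Heat removed = 7566.7 MJ/h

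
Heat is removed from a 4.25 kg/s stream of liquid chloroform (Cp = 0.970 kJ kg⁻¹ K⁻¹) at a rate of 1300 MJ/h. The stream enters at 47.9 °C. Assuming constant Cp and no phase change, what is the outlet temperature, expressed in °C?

Q = 1300 MJ/h = 361.11 kJ/s
ΔT = Q/(ṁ·Cp) = 361.11/(4.25×0.970) = 87.595 K
T_out = 47.9 − 87.595 = -39.695 °C

T_out = -39.7 °C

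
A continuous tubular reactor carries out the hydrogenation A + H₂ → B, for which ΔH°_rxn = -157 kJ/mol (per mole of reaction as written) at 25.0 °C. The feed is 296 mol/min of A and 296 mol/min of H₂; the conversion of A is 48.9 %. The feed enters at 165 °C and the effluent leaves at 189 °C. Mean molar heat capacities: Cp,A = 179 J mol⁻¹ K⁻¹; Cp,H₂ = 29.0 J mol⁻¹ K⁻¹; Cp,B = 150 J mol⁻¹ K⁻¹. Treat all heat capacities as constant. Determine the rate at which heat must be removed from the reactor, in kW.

Q_out = 377 kW

Extent of reaction ξ = 0.489 × 296 = 144.74 mol/min
Reaction term: ξ·ΔH°_rxn = 144.74 × -157 = -22725 kJ/min
Sensible, feed 165→25 °C: -8619.5 kJ/min
Outlet flows (mol/min): A 151.26, H₂ 151.26, B 144.74
Sensible, products 25→189 °C: 8720.3 kJ/min
Q = ΔH = -22624 kJ/min = -377.07 kW
Heat removed = 377.07 kW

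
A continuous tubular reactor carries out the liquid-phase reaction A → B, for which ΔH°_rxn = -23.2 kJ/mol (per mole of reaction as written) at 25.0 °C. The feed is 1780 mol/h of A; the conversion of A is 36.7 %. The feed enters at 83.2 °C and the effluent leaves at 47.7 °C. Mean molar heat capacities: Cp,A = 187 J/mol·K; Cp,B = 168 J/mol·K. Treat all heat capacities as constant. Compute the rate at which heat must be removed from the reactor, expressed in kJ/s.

Extent of reaction ξ = 0.367 × 1780 = 653.26 mol/h
Reaction term: ξ·ΔH°_rxn = 653.26 × -23.2 = -15156 kJ/h
Sensible, feed 83.2→25 °C: -19372 kJ/h
Outlet flows (mol/h): A 1126.7, B 653.26
Sensible, products 25→47.7 °C: 7274.2 kJ/h
Q = ΔH = -27254 kJ/h = -7.5705 kW
Heat removed = 7.5705 kJ/s

Q_out = 7.57 kJ/s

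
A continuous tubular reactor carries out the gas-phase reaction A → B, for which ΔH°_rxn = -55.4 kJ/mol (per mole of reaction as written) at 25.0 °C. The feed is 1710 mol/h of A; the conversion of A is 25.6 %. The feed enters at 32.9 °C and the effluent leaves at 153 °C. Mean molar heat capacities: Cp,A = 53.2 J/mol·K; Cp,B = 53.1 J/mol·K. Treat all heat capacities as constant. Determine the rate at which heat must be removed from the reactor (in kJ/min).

Q_out = 222 kJ/min

Extent of reaction ξ = 0.256 × 1710 = 437.76 mol/h
Reaction term: ξ·ΔH°_rxn = 437.76 × -55.4 = -24252 kJ/h
Sensible, feed 32.9→25 °C: -718.68 kJ/h
Outlet flows (mol/h): A 1272.2, B 437.76
Sensible, products 25→153 °C: 11639 kJ/h
Q = ΔH = -13332 kJ/h = -3.7033 kW
Heat removed = 222.2 kJ/min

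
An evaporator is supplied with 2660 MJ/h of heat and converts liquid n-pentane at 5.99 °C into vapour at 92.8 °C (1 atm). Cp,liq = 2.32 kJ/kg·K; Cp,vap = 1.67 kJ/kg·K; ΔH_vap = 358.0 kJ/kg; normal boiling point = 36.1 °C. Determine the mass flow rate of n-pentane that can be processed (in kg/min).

Δh = 2.32×(36.1−5.99) + 358.0 + 1.67×(92.8−36.1) = 522.54 kJ/kg
Q = 2660 MJ/h = 738.89 kJ/s = 44333 kJ/min
ṁ = Q/Δh = 44333 / 522.54 = 84.841 kg/min

ṁ = 84.8 kg/min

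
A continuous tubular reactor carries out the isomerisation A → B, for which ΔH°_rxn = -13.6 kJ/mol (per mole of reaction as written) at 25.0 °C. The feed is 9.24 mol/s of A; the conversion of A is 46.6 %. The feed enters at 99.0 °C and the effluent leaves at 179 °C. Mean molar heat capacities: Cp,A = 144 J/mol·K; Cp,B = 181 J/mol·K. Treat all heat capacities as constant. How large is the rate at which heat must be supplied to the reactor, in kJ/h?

Q_in = 261000 kJ/h

Extent of reaction ξ = 0.466 × 9.24 = 4.3058 mol/s
Reaction term: ξ·ΔH°_rxn = 4.3058 × -13.6 = -58.559 kJ/s
Sensible, feed 99.0→25 °C: -98.461 kJ/s
Outlet flows (mol/s): A 4.9342, B 4.3058
Sensible, products 25→179 °C: 229.44 kJ/s
Q = ΔH = 72.42 kJ/s = 72.42 kW
Heat supplied = 260710 kJ/h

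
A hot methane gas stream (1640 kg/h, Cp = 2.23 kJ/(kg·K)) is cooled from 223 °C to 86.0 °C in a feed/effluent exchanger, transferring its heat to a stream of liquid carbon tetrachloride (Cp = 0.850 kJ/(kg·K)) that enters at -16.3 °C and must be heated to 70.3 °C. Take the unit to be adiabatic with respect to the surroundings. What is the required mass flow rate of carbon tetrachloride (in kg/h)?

ṁ_c = 6810 kg/h

Heat released by hot stream: Q = 1640 × 2.23 × (223 − 86.0) = 501040 kJ/h
Energy balance on cold side (adiabatic exchanger): Q = ṁ_c·Cp_c·(T_c,out − T_c,in)
ṁ_c = 501040 / [0.850 × (70.3 − -16.3)] = 6806.6 kg/h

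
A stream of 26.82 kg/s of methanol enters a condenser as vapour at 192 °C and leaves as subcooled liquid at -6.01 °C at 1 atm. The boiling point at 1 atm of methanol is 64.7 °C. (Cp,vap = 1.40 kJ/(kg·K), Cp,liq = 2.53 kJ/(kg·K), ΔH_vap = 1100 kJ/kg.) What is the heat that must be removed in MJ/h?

Q_c = 141000 MJ/h

vapour 192→64.7 °C: -178.22 kJ/kg
condensation at 64.7 °C: -1100 kJ/kg
liquid 64.7→-6.01 °C: -178.9 kJ/kg
Δh = -178.22 + -1100 + -178.9 = -1457.1 kJ/kg
Q = ṁ·Δh = 26.82 kg/s × -1457.1 kJ/kg = -39080 kJ/s
|Q| = 39080 kW = 140690 MJ/h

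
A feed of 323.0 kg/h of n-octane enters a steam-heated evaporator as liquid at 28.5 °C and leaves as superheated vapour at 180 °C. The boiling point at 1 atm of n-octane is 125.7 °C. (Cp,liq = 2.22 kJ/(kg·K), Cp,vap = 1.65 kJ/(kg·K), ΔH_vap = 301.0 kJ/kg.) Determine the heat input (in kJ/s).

liquid 28.5→125.7 °C: 215.78 kJ/kg
vaporisation at 125.7 °C: 301 kJ/kg
vapour 125.7→180 °C: 89.595 kJ/kg
Δh = 215.78 + 301 + 89.595 = 606.38 kJ/kg
Q = ṁ·Δh = 323.0 kg/h × 606.38 kJ/kg = 195860 kJ/h
|Q| = 54.406 kW

Q = 54.4 kJ/s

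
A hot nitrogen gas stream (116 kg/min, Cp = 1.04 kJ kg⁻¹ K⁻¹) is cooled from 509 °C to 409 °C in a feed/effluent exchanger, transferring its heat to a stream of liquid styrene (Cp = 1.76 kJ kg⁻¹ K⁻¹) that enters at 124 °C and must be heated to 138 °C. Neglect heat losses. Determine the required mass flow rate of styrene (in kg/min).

Heat released by hot stream: Q = 116 × 1.04 × (509 − 409) = 12064 kJ/min
Energy balance on cold side (adiabatic exchanger): Q = ṁ_c·Cp_c·(T_c,out − T_c,in)
ṁ_c = 12064 / [1.76 × (138 − 124)] = 489.61 kg/min

ṁ_c = 490 kg/min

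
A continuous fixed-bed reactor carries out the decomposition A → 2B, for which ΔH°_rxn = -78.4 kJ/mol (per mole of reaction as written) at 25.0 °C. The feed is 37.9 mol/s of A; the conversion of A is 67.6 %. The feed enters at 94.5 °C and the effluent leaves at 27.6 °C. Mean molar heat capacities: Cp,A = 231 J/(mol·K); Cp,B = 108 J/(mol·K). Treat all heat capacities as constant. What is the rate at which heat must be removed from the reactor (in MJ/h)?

Extent of reaction ξ = 0.676 × 37.9 = 25.62 mol/s
Reaction term: ξ·ΔH°_rxn = 25.62 × -78.4 = -2008.6 kJ/s
Sensible, feed 94.5→25 °C: -608.47 kJ/s
Outlet flows (mol/s): A 12.28, B 51.241
Sensible, products 25→27.6 °C: 21.764 kJ/s
Q = ΔH = -2595.3 kJ/s = -2595.3 kW
Heat removed = 9343.2 MJ/h

Q_out = 9340 MJ/h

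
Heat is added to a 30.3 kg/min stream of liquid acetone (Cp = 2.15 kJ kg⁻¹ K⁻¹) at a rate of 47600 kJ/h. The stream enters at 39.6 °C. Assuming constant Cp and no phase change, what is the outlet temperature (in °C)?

T_out = 51.8 °C

Q = 47600 kJ/h = 793.33 kJ/min
ΔT = Q/(ṁ·Cp) = 793.33/(30.3×2.15) = 12.178 K
T_out = 39.6 + 12.178 = 51.778 °C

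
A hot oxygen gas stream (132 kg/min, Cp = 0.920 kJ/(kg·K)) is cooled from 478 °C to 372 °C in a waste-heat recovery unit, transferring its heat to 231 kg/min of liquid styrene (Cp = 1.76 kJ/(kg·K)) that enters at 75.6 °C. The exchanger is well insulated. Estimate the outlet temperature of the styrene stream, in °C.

Heat released by hot stream: Q = 132 × 0.920 × (478 − 372) = 12873 kJ/min
Energy balance on cold side (adiabatic exchanger): Q = ṁ_c·Cp_c·(T_c,out − T_c,in)
T_c,out = 75.6 + 12873/(231 × 1.76) = 107.26 °C

T_c,out = 107 °C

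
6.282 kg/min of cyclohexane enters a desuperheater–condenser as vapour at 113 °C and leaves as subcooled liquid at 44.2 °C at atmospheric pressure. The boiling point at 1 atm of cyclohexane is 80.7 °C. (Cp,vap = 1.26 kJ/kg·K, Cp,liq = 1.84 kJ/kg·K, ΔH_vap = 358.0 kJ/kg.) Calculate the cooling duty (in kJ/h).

Q_c = 176000 kJ/h

vapour 113→80.7 °C: -40.698 kJ/kg
condensation at 80.7 °C: -358 kJ/kg
liquid 80.7→44.2 °C: -67.16 kJ/kg
Δh = -40.698 + -358 + -67.16 = -465.86 kJ/kg
Q = ṁ·Δh = 6.282 kg/min × -465.86 kJ/kg = -2926.5 kJ/min
|Q| = 48.775 kW = 175590 kJ/h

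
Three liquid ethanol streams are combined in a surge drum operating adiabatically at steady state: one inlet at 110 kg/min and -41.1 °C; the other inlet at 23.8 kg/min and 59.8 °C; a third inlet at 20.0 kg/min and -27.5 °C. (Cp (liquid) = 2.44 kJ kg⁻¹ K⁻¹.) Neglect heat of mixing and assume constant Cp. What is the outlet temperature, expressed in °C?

No heat crosses the boundary, so H_out = H_in.
T_out = Σ ṁᵢCp,ᵢTᵢ / Σ ṁᵢCp,ᵢ
      = -8900.5 / 375.27 = -23.718 °C

T_out = -23.7 °C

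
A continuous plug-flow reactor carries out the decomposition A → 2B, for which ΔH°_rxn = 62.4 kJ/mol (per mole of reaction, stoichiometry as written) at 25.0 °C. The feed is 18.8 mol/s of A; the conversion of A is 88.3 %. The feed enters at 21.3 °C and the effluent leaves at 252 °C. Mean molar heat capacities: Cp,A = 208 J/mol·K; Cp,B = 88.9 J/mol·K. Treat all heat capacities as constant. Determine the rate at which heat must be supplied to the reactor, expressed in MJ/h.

Q_in = 6570 MJ/h

Extent of reaction ξ = 0.883 × 18.8 = 16.6 mol/s
Reaction term: ξ·ΔH°_rxn = 16.6 × 62.4 = 1035.9 kJ/s
Sensible, feed 21.3→25 °C: 14.468 kJ/s
Outlet flows (mol/s): A 2.1996, B 33.201
Sensible, products 25→252 °C: 773.86 kJ/s
Q = ΔH = 1824.2 kJ/s = 1824.2 kW
Heat supplied = 6567.1 MJ/h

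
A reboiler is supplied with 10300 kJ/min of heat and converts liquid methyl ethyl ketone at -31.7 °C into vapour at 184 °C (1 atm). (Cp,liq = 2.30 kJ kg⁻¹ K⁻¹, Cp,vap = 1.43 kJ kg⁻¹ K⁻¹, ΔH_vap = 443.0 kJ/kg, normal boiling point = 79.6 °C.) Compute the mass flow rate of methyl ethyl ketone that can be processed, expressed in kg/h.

ṁ = 729 kg/h

Δh = 2.30×(79.6−-31.7) + 443.0 + 1.43×(184−79.6) = 848.28 kJ/kg
Q = 10300 kJ/min = 171.67 kJ/s = 618000 kJ/h
ṁ = Q/Δh = 618000 / 848.28 = 728.53 kg/h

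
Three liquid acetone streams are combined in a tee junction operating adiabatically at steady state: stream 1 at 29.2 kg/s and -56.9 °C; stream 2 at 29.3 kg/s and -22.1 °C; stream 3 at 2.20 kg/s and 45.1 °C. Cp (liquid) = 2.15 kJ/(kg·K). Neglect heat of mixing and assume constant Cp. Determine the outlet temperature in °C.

T_out = -36.4 °C

Adiabatic, steady state ⇒ Σ ṁᵢCp,ᵢ(T_out − Tᵢ) = 0
Σ ṁᵢCp,ᵢTᵢ = 29.2×2.15×-56.9 + 29.3×2.15×-22.1 + 2.20×2.15×45.1 = -4751
Σ ṁᵢCp,ᵢ = 29.2×2.15 + 29.3×2.15 + 2.20×2.15 = 130.5
T_out = -4751 / 130.5 = -36.405 °C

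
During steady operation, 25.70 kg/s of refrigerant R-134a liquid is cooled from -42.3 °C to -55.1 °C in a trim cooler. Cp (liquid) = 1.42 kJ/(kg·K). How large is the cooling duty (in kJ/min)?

Q = ṁ·Cp·ΔT = 25.70 × 1.42 × (-55.1 − -42.3) = -467.12 kJ/s
Cooling duty = 28027 kJ/min

Q_c = 28000 kJ/min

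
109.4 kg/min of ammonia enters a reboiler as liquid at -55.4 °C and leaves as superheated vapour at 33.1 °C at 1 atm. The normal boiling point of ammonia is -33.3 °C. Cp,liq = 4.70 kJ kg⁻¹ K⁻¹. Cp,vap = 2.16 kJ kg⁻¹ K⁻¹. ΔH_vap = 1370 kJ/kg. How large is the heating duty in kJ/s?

liquid -55.4→-33.3 °C: 103.87 kJ/kg
vaporisation at -33.3 °C: 1370 kJ/kg
vapour -33.3→33.1 °C: 143.42 kJ/kg
Δh = 103.87 + 1370 + 143.42 = 1617.3 kJ/kg
Q = ṁ·Δh = 109.4 kg/min × 1617.3 kJ/kg = 176930 kJ/min
|Q| = 2948.9 kW

Q = 2950 kJ/s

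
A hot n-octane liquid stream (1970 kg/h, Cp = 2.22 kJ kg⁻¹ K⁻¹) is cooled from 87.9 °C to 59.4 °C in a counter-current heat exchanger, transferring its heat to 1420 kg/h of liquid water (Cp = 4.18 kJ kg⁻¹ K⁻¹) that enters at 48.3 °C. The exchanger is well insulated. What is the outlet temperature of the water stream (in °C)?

T_c,out = 69.3 °C

Heat released by hot stream: Q = 1970 × 2.22 × (87.9 − 59.4) = 124640 kJ/h
Energy balance on cold side (adiabatic exchanger): Q = ṁ_c·Cp_c·(T_c,out − T_c,in)
T_c,out = 48.3 + 124640/(1420 × 4.18) = 69.299 °C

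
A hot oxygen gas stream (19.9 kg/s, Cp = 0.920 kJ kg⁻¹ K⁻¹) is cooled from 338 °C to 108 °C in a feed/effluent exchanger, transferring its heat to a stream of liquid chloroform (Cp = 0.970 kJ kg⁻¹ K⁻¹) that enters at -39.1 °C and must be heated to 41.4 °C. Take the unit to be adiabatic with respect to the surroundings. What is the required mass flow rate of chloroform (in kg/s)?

ṁ_c = 53.9 kg/s

Heat released by hot stream: Q = 19.9 × 0.920 × (338 − 108) = 4210.8 kJ/s
Energy balance on cold side (adiabatic exchanger): Q = ṁ_c·Cp_c·(T_c,out − T_c,in)
ṁ_c = 4210.8 / [0.970 × (41.4 − -39.1)] = 53.926 kg/s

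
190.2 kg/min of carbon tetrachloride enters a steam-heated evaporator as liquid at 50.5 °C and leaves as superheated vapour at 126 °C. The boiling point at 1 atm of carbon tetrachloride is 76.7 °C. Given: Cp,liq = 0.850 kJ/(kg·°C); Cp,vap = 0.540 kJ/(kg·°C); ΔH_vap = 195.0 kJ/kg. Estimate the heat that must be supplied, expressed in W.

Q = 773000 W

liquid 50.5→76.7 °C: 22.27 kJ/kg
vaporisation at 76.7 °C: 195 kJ/kg
vapour 76.7→126 °C: 26.622 kJ/kg
Δh = 22.27 + 195 + 26.622 = 243.89 kJ/kg
Q = ṁ·Δh = 190.2 kg/min × 243.89 kJ/kg = 46388 kJ/min
|Q| = 773.14 kW = 773140 W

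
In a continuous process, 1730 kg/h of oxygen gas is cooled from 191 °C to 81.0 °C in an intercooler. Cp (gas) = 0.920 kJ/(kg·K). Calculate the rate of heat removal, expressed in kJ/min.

Q_c = 2920 kJ/min

Q = ṁ·Cp·ΔT = 1730 × 0.920 × (81.0 − 191) = -175080 kJ/h
Converting: 175080 / 3600 s = 48.632 kW
Cooling duty = 2917.9 kJ/min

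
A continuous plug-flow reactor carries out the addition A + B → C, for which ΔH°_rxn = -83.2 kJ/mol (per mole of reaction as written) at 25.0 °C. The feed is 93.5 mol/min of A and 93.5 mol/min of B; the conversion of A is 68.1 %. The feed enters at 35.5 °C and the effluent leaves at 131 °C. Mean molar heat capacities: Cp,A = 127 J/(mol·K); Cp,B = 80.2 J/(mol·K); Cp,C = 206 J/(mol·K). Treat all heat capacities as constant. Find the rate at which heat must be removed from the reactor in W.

Extent of reaction ξ = 0.681 × 93.5 = 63.674 mol/min
Reaction term: ξ·ΔH°_rxn = 63.674 × -83.2 = -5297.6 kJ/min
Sensible, feed 35.5→25 °C: -203.42 kJ/min
Outlet flows (mol/min): A 29.826, B 29.826, C 63.674
Sensible, products 25→131 °C: 2045.5 kJ/min
Q = ΔH = -3455.6 kJ/min = -57.593 kW
Heat removed = 57593 W

Q_out = 57600 W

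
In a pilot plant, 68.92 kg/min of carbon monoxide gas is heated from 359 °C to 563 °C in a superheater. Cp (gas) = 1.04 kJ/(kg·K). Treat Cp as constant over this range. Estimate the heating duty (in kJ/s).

Q = 244 kJ/s

Q = ṁ·Cp·ΔT = 68.92 × 1.04 × (563 − 359) = 14622 kJ/min
Converting: 14622 / 60 s = 243.7 kW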